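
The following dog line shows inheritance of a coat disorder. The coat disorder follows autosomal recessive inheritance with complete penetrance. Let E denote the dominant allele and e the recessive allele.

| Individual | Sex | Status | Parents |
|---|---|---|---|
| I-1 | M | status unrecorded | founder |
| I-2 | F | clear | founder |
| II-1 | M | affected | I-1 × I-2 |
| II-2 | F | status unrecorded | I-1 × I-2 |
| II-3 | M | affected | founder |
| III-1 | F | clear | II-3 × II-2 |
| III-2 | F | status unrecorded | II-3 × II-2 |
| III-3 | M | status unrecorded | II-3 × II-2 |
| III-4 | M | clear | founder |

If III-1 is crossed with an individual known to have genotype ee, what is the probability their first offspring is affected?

1/2

III-1 is clear so carries E and received e from II-3 (ee), so III-1 is Ee.
The cross gives 1/2 Ee : 1/2 ee, so P(offspring is affected) = 1/2.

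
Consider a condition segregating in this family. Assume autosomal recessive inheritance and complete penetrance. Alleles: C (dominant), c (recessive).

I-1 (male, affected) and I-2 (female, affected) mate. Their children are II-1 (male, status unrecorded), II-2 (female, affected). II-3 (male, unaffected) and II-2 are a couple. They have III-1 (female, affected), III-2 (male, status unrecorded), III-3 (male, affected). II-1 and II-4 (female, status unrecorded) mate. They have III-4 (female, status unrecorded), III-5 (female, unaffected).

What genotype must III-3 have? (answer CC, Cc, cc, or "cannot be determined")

cc

III-3 is affected, so III-3 is cc.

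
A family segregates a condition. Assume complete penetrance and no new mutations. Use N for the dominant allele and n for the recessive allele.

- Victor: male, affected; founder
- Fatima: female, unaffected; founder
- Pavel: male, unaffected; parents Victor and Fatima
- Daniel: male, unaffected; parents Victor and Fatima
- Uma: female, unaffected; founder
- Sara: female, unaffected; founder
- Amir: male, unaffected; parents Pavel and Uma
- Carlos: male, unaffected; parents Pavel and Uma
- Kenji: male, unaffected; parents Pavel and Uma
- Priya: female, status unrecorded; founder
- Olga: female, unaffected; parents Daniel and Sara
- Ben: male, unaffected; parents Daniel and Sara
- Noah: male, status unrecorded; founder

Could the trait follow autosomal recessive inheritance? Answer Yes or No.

Yes

A consistent assignment under autosomal recessive exists: Victor nn, Fatima NN, Pavel Nn, Daniel Nn, Uma NN, Sara NN, Amir NN, Carlos NN, Kenji NN, Priya NN, Olga NN, Ben NN, Noah NN.
In this assignment every recorded phenotype matches its genotype and every non-founder's genotype is obtainable from its parents' genotypes, so the pedigree is consistent.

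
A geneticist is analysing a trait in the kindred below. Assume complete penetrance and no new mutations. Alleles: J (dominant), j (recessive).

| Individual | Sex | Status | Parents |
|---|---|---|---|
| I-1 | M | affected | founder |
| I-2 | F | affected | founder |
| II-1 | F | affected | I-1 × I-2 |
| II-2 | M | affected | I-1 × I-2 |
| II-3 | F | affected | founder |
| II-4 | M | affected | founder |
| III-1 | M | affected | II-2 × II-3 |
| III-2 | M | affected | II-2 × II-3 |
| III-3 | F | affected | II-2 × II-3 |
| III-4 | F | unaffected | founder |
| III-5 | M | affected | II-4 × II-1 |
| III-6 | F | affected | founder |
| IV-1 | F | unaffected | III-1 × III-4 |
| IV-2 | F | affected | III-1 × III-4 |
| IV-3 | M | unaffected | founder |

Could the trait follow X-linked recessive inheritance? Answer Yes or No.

Yes

A consistent assignment under X-linked recessive exists: I-1 X^j Y, I-2 X^j X^j, II-1 X^j X^j, II-2 X^j Y, II-3 X^j X^j, II-4 X^j Y, III-1 X^j Y, III-2 X^j Y, III-3 X^j X^j, III-4 X^J X^j, III-5 X^j Y, III-6 X^j X^j, IV-1 X^J X^j, IV-2 X^j X^j, IV-3 X^J Y.
In this assignment every recorded phenotype matches its genotype and every non-founder's genotype is obtainable from its parents' genotypes, so the pedigree is consistent.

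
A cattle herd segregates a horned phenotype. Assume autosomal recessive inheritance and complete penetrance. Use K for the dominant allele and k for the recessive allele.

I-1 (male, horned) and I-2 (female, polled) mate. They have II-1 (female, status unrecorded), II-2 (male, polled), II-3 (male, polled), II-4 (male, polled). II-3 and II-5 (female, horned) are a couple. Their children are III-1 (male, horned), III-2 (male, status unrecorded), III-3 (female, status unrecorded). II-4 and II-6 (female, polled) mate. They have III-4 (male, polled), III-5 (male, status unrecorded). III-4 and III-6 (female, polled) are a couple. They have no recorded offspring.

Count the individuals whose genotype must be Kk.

Obligate heterozygotes: II-2 is polled so carries K and received k from I-1 (kk), so II-2 is Kk; II-3 is polled so carries K and received k from I-1 (kk), so II-3 is Kk; II-4 is polled so carries K and received k from I-1 (kk), so II-4 is Kk.
Every other individual is either homozygous by phenotype or has at least one consistent homozygous assignment, so the count is 3.

3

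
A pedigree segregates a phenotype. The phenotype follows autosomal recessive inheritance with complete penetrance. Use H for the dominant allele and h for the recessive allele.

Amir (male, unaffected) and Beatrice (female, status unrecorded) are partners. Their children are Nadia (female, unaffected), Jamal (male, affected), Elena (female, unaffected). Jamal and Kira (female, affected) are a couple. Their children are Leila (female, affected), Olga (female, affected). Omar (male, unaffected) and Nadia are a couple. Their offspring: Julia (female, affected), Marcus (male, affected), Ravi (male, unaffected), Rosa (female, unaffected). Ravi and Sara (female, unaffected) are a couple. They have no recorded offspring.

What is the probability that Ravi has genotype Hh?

2/3

Omar is unaffected so carries H and passed h to Julia (hh), so Omar is Hh.
Nadia is unaffected so carries H and passed h to Julia (hh), so Nadia is Hh.
Their cross gives offspring ratios 1/4 HH : 1/2 Hh : 1/4 hh. Conditioning on Ravi being unaffected, P(Hh) = 1/2 / 3/4 = 2/3.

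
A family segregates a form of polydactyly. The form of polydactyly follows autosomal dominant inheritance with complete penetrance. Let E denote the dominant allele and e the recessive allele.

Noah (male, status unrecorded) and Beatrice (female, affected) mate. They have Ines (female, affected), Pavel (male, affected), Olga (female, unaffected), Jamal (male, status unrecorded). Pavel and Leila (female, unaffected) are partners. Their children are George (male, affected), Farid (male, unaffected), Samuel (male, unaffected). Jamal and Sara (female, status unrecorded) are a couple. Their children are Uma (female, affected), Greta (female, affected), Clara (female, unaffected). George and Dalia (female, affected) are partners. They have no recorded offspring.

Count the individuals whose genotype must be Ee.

Obligate heterozygotes: Beatrice is affected so carries E and passed e to Olga (ee), so Beatrice is Ee; Pavel is affected so carries E and passed e to Farid (ee), so Pavel is Ee; George is affected so carries E and received e from Leila (ee), so George is Ee.
Every other individual is either homozygous by phenotype or has at least one consistent homozygous assignment, so the count is 3.

3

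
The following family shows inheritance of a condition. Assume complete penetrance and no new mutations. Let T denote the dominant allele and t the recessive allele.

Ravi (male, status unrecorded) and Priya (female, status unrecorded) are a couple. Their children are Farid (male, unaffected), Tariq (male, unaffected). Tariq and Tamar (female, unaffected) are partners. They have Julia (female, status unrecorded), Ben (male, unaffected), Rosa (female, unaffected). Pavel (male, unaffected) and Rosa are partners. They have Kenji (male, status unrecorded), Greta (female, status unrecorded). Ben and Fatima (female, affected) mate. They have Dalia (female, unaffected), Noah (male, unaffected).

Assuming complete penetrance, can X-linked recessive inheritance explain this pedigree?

Under X-linked recessive, Noah (unaffected, male) cannot arise from Ben (unaffected) × Fatima (affected).

No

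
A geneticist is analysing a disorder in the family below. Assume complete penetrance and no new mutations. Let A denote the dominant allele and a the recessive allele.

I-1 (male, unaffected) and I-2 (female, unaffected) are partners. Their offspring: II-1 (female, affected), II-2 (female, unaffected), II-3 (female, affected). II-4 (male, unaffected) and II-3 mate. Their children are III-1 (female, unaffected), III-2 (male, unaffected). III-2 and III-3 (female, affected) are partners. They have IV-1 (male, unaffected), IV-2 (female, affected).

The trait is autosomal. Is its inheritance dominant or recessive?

recessive

I-1 and I-2 are both unaffected yet have an affected child II-1. Under dominance, an affected child requires at least one affected parent, so the trait cannot be dominant.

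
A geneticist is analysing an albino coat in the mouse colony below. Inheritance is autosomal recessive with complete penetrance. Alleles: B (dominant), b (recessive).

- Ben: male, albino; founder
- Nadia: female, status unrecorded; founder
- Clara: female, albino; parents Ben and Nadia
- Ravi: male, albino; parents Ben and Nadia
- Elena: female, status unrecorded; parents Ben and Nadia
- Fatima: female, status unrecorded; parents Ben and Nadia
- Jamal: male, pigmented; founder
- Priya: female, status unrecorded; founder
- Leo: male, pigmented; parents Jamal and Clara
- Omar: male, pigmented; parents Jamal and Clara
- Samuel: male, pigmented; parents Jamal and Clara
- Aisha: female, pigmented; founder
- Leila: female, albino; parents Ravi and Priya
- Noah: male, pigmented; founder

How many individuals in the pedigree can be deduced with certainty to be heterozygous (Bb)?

3

Obligate heterozygotes: Leo is pigmented so carries B and received b from Clara (bb), so Leo is Bb; Omar is pigmented so carries B and received b from Clara (bb), so Omar is Bb; Samuel is pigmented so carries B and received b from Clara (bb), so Samuel is Bb.
Every other individual is either homozygous by phenotype or has at least one consistent homozygous assignment, so the count is 3.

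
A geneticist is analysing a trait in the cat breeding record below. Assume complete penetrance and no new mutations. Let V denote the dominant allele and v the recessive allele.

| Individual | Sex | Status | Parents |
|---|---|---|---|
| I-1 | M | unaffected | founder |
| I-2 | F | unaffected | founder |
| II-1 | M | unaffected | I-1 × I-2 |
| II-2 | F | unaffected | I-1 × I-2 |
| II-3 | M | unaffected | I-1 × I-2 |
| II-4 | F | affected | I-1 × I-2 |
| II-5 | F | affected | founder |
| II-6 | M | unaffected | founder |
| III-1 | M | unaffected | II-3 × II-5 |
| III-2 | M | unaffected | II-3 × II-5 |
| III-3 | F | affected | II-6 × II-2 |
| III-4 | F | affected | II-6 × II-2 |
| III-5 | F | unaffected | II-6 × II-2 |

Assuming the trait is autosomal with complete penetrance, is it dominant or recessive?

I-1 and I-2 are both unaffected yet have an affected child II-4. Under dominance, an affected child requires at least one affected parent, so the trait cannot be dominant.

recessive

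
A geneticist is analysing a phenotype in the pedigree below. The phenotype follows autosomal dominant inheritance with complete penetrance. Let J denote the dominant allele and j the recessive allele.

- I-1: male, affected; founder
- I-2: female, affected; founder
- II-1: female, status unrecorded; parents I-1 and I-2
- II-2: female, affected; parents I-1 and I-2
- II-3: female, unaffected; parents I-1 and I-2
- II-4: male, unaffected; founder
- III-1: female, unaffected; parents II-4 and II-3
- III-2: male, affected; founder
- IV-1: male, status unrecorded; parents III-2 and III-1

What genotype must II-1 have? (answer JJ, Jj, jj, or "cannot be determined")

II-1's phenotype is unrecorded, and no parent or child forces a single allele at both positions; consistent genotype assignments exist with II-1 as JJ or Jj or jj.

cannot be determined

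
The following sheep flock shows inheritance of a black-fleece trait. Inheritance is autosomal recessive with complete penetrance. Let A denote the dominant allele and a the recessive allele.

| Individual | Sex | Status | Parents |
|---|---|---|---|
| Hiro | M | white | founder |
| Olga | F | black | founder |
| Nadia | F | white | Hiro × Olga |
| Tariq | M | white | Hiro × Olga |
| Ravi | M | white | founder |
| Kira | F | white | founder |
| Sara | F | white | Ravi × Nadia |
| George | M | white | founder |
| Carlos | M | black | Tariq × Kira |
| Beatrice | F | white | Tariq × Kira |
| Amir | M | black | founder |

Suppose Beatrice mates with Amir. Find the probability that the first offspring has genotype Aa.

2/3

Tariq is white so carries A and received a from Olga (aa), so Tariq is Aa.
Kira is white so carries A and passed a to Carlos (aa), so Kira is Aa.
Beatrice is a white offspring of Tariq (Aa) × Kira (Aa), whose cross gives 1/4 AA : 1/2 Aa : 1/4 aa; conditioning on being white, Beatrice is AA with probability 1/3, Aa with probability 2/3.
Amir is black, so Amir is aa.
Summing over parental genotype combinations, P(offspring has genotype Aa) = 1/3·1 + 2/3·1/2 = 2/3.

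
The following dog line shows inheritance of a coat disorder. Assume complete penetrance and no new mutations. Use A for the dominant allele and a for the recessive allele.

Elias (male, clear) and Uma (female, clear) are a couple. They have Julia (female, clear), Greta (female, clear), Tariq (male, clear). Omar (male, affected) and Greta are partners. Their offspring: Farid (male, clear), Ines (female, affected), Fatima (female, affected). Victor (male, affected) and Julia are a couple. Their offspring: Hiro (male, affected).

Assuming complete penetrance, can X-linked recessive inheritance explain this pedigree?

A consistent assignment under X-linked recessive exists: Elias X^A Y, Uma X^A X^a, Julia X^A X^a, Greta X^A X^a, Tariq X^A Y, Omar X^a Y, Victor X^a Y, Farid X^A Y, Ines X^a X^a, Fatima X^a X^a, Hiro X^a Y.
In this assignment every recorded phenotype matches its genotype and every non-founder's genotype is obtainable from its parents' genotypes, so the pedigree is consistent.

Yes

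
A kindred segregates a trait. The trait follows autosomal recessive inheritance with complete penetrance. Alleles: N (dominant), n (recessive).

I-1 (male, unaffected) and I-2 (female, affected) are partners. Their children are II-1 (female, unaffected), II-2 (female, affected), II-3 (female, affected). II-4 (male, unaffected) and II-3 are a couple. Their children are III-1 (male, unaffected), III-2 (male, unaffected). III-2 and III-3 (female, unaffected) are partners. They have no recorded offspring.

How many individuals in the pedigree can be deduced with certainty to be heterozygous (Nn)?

4

Obligate heterozygotes: I-1 is unaffected so carries N and passed n to II-2 (nn), so I-1 is Nn; II-1 is unaffected so carries N and received n from I-2 (nn), so II-1 is Nn; III-1 is unaffected so carries N and received n from II-3 (nn), so III-1 is Nn; III-2 is unaffected so carries N and received n from II-3 (nn), so III-2 is Nn.
Every other individual is either homozygous by phenotype or has at least one consistent homozygous assignment, so the count is 4.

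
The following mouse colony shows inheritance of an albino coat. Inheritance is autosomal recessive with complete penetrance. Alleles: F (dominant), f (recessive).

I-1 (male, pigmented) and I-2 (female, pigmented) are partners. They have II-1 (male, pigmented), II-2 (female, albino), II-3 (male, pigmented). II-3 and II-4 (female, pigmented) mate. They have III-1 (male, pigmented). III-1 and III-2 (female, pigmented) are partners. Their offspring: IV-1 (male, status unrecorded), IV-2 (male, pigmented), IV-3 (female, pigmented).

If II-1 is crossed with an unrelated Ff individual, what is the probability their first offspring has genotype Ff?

I-1 is pigmented so carries F and passed f to II-2 (ff), so I-1 is Ff.
I-2 is pigmented so carries F and passed f to II-2 (ff), so I-2 is Ff.
II-1 is a pigmented offspring of I-1 (Ff) × I-2 (Ff), whose cross gives 1/4 FF : 1/2 Ff : 1/4 ff; conditioning on being pigmented, II-1 is FF with probability 1/3, Ff with probability 2/3.
Summing over parental genotype combinations, P(offspring has genotype Ff) = 1/3·1/2 + 2/3·1/2 = 1/2.

1/2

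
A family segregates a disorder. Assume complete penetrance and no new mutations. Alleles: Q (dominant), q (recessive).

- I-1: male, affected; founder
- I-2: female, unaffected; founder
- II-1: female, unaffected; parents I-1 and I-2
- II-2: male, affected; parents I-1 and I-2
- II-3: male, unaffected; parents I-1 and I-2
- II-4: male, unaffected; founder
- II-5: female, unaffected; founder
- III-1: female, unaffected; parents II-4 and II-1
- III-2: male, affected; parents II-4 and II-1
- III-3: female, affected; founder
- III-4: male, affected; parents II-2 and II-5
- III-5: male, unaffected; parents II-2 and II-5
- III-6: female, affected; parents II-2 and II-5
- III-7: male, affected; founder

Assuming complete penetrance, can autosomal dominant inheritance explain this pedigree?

No

Under autosomal dominant, III-2 (affected, male) cannot arise from II-4 (unaffected) × II-1 (unaffected).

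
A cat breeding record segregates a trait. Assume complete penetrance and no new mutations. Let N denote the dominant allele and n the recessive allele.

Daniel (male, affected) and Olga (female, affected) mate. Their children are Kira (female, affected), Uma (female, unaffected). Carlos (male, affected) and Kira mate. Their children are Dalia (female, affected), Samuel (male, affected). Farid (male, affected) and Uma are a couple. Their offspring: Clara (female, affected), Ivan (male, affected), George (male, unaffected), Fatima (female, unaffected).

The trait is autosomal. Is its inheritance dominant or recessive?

Daniel and Olga are both affected yet have an unaffected child Uma. Under a recessive model two affected parents are homozygous and every child would be affected, so the trait cannot be recessive.

dominant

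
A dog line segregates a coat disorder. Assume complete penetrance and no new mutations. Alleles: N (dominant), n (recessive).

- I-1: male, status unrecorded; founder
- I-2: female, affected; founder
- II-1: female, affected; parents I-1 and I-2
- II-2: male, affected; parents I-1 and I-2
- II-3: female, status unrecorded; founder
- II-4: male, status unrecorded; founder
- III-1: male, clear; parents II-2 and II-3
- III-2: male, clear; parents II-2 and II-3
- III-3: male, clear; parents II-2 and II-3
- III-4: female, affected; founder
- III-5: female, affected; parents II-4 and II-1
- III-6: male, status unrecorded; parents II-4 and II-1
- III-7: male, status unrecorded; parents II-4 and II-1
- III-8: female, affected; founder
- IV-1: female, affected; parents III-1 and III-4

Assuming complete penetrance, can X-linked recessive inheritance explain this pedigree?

Under X-linked recessive, IV-1 (affected, female) cannot arise from III-1 (clear) × III-4 (affected).

No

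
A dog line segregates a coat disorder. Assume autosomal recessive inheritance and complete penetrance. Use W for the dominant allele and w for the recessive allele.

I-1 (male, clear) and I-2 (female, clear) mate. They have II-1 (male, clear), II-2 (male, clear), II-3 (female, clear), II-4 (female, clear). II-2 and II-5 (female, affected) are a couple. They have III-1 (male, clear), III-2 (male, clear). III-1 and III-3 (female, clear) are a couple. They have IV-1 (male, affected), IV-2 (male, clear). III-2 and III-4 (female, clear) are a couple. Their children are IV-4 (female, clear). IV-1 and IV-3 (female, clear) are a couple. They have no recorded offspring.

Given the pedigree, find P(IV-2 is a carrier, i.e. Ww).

2/3

III-1 is clear so carries W and received w from II-5 (ww), so III-1 is Ww.
III-3 is clear so carries W and passed w to IV-1 (ww), so III-3 is Ww.
Their cross gives offspring ratios 1/4 WW : 1/2 Ww : 1/4 ww. Conditioning on IV-2 being clear, P(Ww) = 1/2 / 3/4 = 2/3.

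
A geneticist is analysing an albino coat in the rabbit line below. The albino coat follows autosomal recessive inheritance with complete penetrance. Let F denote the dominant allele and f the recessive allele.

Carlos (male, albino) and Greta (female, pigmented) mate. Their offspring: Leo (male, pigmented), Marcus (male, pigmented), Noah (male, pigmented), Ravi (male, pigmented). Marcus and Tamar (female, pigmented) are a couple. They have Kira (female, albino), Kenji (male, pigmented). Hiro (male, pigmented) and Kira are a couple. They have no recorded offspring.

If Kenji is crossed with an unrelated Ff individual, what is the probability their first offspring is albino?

Marcus is pigmented so carries F and received f from Carlos (ff), so Marcus is Ff.
Tamar is pigmented so carries F and passed f to Kira (ff), so Tamar is Ff.
Kenji is a pigmented offspring of Marcus (Ff) × Tamar (Ff), whose cross gives 1/4 FF : 1/2 Ff : 1/4 ff; conditioning on being pigmented, Kenji is FF with probability 1/3, Ff with probability 2/3.
Summing over parental genotype combinations, P(offspring is albino) = 2/3·1/4 = 1/6.

1/6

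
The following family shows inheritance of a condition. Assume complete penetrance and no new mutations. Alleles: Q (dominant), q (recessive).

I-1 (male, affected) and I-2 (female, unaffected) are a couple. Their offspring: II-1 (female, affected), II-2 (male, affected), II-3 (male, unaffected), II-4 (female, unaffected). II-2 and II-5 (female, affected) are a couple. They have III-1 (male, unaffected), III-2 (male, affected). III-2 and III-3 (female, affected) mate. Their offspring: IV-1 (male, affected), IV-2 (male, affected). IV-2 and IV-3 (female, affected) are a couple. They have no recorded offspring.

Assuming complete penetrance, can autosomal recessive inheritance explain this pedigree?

No

Under autosomal recessive, III-1 (unaffected, male) cannot arise from II-2 (affected) × II-5 (affected).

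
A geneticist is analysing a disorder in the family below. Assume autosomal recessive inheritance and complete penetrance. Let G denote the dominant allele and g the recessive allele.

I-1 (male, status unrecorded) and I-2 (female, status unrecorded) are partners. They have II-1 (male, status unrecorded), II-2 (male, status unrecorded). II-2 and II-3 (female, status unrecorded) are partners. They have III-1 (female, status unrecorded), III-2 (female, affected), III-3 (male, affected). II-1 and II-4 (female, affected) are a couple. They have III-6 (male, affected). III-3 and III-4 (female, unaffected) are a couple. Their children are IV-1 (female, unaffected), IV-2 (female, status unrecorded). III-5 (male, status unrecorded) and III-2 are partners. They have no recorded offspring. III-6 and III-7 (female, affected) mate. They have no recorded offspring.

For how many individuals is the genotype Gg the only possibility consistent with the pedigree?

Obligate heterozygotes: IV-1 is unaffected so carries G and received g from III-3 (gg), so IV-1 is Gg.
Every other individual is either homozygous by phenotype or has at least one consistent homozygous assignment, so the count is 1.

1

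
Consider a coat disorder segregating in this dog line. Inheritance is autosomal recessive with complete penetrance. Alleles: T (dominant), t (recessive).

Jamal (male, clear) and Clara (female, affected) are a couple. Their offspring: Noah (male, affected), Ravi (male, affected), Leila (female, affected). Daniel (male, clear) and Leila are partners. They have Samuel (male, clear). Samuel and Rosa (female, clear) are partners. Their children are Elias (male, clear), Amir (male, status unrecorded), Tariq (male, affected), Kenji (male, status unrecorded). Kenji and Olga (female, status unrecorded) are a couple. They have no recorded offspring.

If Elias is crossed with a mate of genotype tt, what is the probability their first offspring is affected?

1/3

Samuel is clear so carries T and received t from Leila (tt), so Samuel is Tt.
Rosa is clear so carries T and passed t to Tariq (tt), so Rosa is Tt.
Elias is a clear offspring of Samuel (Tt) × Rosa (Tt), whose cross gives 1/4 TT : 1/2 Tt : 1/4 tt; conditioning on being clear, Elias is TT with probability 1/3, Tt with probability 2/3.
Summing over parental genotype combinations, P(offspring is affected) = 2/3·1/2 = 1/3.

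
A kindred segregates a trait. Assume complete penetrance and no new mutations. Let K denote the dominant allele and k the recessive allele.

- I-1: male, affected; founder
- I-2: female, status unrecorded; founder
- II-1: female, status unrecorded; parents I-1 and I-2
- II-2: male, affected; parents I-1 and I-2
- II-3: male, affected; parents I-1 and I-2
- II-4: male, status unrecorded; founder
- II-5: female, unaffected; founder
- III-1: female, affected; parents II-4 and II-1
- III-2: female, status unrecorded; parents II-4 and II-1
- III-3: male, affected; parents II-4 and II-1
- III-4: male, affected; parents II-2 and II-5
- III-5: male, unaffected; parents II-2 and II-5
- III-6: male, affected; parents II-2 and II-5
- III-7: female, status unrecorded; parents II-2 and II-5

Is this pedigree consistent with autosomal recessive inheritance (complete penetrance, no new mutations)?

Yes

A consistent assignment under autosomal recessive exists: I-1 kk, I-2 Kk, II-1 Kk, II-2 kk, II-3 kk, II-4 Kk, II-5 Kk, III-1 kk, III-2 KK, III-3 kk, III-4 kk, III-5 Kk, III-6 kk, III-7 Kk.
In this assignment every recorded phenotype matches its genotype and every non-founder's genotype is obtainable from its parents' genotypes, so the pedigree is consistent.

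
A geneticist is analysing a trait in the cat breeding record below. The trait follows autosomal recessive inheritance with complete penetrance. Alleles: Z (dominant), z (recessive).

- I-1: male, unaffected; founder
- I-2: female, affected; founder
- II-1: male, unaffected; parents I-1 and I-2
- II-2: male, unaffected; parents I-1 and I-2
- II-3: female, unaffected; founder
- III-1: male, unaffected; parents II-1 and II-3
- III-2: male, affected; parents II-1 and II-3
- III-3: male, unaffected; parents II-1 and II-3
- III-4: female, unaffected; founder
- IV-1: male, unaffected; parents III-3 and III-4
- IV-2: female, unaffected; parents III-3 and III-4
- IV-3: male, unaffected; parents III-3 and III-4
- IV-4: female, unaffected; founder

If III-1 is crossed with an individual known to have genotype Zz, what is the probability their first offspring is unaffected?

5/6

II-1 is unaffected so carries Z and received z from I-2 (zz), so II-1 is Zz.
II-3 is unaffected so carries Z and passed z to III-2 (zz), so II-3 is Zz.
III-1 is an unaffected offspring of II-1 (Zz) × II-3 (Zz), whose cross gives 1/4 ZZ : 1/2 Zz : 1/4 zz; conditioning on being unaffected, III-1 is ZZ with probability 1/3, Zz with probability 2/3.
Summing over parental genotype combinations, P(offspring is unaffected) = 1/3·1 + 2/3·3/4 = 5/6.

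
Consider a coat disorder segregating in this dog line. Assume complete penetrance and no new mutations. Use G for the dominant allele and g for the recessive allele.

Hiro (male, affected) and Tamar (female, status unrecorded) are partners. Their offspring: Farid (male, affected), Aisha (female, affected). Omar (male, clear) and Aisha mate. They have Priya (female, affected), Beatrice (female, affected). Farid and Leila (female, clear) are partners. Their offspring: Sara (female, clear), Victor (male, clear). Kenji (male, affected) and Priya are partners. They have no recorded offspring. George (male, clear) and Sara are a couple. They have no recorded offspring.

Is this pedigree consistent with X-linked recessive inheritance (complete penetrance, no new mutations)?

No

Under X-linked recessive, Priya (affected, female) cannot arise from Omar (clear) × Aisha (affected).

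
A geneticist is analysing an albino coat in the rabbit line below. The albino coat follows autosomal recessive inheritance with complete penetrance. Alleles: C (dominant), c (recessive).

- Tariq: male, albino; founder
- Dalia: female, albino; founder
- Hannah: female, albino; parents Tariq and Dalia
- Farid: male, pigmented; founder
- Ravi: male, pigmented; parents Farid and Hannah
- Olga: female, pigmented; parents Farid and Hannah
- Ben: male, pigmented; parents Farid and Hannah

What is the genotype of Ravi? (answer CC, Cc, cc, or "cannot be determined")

From phenotype alone, Ravi is CC or Cc.
Ravi is pigmented so carries C and received c from Hannah (cc), so Ravi is Cc.

Cc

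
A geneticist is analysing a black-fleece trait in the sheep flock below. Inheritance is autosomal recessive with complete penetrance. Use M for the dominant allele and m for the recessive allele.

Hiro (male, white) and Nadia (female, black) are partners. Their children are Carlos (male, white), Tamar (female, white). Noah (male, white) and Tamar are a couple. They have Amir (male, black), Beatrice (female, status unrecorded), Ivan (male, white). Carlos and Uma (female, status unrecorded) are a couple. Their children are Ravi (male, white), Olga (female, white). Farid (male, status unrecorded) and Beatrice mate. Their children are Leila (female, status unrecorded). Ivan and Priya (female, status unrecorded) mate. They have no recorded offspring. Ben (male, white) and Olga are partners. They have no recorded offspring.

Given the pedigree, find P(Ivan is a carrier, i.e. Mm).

Noah is white so carries M and passed m to Amir (mm), so Noah is Mm.
Tamar is white so carries M and received m from Nadia (mm), so Tamar is Mm.
Their cross gives offspring ratios 1/4 MM : 1/2 Mm : 1/4 mm. Conditioning on Ivan being white, P(Mm) = 1/2 / 3/4 = 2/3.

2/3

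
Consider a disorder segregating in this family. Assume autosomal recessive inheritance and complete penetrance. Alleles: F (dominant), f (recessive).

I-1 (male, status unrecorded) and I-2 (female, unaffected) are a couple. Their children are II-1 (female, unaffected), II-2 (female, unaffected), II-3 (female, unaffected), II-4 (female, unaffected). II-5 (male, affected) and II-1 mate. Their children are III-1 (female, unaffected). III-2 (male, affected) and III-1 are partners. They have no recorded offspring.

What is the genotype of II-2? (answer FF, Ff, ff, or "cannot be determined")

II-2's phenotype allows FF or Ff, and no parent or child forces a single allele at both positions; consistent genotype assignments exist with II-2 as FF or Ff.

cannot be determined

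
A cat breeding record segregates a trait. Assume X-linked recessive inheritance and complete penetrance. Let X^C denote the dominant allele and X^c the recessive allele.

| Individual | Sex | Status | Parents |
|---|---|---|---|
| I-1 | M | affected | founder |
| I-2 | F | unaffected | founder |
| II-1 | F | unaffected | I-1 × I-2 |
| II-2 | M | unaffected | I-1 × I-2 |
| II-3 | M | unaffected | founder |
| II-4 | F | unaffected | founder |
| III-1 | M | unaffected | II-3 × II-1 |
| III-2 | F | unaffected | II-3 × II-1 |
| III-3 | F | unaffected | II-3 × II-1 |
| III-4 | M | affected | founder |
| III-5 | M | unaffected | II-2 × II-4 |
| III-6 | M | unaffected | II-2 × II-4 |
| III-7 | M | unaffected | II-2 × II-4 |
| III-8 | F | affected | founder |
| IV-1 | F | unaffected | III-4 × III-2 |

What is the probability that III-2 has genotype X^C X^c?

II-3 is unaffected, so II-3 is X^C Y.
II-1 is unaffected so carries C and received c from I-1 (X^c Y), so II-1 is X^C X^c.
Their cross gives offspring ratios 1/2 X^C X^C : 1/2 X^C X^c. Conditioning on III-2 being unaffected, P(X^C X^c) = 1/2 / 1 = 1/2 before taking III-2's own offspring into account.
III-4 is affected, so III-4 is X^c Y.
Now use III-2's offspring. Probability of each recorded status — unaffected daughter IV-1: 1/2 if III-2 is X^C X^c, 1 if X^C X^C.
Bayes: P(X^C X^c) = 1/2·1/2 / (1/2·1/2 + 1/2·1) = 1/3.

1/3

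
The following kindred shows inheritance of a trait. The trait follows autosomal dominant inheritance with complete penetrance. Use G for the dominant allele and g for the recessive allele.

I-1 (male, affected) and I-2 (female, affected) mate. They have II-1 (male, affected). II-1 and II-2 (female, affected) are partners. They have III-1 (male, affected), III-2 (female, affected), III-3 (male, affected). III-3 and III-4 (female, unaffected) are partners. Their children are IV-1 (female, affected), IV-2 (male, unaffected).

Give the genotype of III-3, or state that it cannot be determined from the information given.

From phenotype alone, III-3 is GG or Gg.
III-3 is affected so carries G and passed g to IV-2 (gg), so III-3 is Gg.

Gg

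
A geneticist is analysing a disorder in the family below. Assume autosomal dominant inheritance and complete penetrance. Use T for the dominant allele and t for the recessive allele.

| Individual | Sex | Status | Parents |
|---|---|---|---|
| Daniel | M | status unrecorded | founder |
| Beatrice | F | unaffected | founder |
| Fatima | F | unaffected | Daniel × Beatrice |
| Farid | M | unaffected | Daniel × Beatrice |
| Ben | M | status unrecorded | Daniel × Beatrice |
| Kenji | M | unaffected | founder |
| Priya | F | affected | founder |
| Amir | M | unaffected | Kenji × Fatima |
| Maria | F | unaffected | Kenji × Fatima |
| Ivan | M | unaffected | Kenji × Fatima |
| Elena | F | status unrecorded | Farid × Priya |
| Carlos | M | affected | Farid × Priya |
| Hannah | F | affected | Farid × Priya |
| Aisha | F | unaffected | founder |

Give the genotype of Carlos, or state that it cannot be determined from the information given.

Tt

From phenotype alone, Carlos is TT or Tt.
Carlos is affected so carries T and received t from Farid (tt), so Carlos is Tt.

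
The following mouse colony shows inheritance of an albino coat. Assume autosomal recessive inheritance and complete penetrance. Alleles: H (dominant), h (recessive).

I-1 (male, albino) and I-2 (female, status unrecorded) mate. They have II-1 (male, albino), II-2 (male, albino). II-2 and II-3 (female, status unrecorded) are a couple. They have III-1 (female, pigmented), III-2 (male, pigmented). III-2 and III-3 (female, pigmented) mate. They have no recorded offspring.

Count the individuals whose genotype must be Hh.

2

Obligate heterozygotes: III-1 is pigmented so carries H and received h from II-2 (hh), so III-1 is Hh; III-2 is pigmented so carries H and received h from II-2 (hh), so III-2 is Hh.
Every other individual is either homozygous by phenotype or has at least one consistent homozygous assignment, so the count is 2.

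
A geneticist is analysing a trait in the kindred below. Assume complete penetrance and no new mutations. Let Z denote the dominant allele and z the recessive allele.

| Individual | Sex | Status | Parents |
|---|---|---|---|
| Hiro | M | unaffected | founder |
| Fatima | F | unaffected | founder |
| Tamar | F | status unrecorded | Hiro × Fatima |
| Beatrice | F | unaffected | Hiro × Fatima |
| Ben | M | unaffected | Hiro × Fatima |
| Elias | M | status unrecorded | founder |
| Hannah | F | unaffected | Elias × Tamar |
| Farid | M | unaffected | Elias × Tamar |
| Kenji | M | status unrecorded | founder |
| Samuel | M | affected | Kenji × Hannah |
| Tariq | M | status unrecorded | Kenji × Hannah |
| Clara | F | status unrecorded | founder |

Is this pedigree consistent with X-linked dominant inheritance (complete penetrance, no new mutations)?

Under X-linked dominant, Samuel (affected, male) cannot arise from Kenji (unrecorded) × Hannah (unaffected).

No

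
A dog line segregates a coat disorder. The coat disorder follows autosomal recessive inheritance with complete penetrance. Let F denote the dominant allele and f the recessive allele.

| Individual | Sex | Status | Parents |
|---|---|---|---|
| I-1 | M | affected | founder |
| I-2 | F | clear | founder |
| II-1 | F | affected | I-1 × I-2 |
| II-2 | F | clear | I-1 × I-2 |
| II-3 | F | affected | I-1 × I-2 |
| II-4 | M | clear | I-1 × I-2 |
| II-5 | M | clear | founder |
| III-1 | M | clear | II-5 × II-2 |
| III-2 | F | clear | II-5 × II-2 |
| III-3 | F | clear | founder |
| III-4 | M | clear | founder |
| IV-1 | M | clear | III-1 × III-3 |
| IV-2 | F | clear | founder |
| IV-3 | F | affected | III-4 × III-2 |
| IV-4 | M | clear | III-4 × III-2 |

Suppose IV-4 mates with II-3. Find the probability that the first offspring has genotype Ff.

2/3

III-4 is clear so carries F and passed f to IV-3 (ff), so III-4 is Ff.
III-2 is clear so carries F and passed f to IV-3 (ff), so III-2 is Ff.
IV-4 is a clear offspring of III-4 (Ff) × III-2 (Ff), whose cross gives 1/4 FF : 1/2 Ff : 1/4 ff; conditioning on being clear, IV-4 is FF with probability 1/3, Ff with probability 2/3.
II-3 is affected, so II-3 is ff.
Summing over parental genotype combinations, P(offspring has genotype Ff) = 1/3·1 + 2/3·1/2 = 2/3.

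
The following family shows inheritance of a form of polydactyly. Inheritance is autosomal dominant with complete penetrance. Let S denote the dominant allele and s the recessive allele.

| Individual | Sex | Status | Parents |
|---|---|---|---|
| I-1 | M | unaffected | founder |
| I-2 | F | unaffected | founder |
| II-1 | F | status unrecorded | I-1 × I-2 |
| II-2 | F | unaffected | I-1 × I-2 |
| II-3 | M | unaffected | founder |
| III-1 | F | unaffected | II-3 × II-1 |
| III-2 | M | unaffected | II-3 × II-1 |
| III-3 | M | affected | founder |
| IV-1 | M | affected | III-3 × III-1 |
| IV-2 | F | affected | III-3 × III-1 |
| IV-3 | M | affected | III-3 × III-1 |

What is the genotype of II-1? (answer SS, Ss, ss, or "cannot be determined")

ss

From phenotype alone, II-1 is SS or Ss or ss.
II-1 received s from I-1 (ss) and received s from I-2 (ss), so II-1 is ss.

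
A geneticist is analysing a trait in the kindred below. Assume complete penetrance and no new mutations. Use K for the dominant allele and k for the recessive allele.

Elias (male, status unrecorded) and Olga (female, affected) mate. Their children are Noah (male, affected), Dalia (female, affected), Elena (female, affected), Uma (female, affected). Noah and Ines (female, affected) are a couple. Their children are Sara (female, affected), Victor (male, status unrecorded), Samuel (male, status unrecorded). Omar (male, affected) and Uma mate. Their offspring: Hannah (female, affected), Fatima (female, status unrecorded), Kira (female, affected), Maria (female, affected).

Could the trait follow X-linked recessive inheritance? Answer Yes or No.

Yes

A consistent assignment under X-linked recessive exists: Elias X^k Y, Olga X^k X^k, Noah X^k Y, Dalia X^k X^k, Elena X^k X^k, Uma X^k X^k, Ines X^k X^k, Omar X^k Y, Sara X^k X^k, Victor X^k Y, Samuel X^k Y, Hannah X^k X^k, Fatima X^k X^k, Kira X^k X^k, Maria X^k X^k.
In this assignment every recorded phenotype matches its genotype and every non-founder's genotype is obtainable from its parents' genotypes, so the pedigree is consistent.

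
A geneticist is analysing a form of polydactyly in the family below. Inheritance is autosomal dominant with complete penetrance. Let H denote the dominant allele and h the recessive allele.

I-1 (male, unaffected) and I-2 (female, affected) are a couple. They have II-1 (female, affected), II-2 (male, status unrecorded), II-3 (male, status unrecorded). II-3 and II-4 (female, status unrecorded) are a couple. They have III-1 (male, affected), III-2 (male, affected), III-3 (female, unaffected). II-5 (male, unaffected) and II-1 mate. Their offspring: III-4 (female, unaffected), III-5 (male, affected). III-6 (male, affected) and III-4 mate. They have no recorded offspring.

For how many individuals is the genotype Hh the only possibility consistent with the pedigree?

Obligate heterozygotes: II-1 is affected so carries H and received h from I-1 (hh), so II-1 is Hh; III-5 is affected so carries H and received h from II-5 (hh), so III-5 is Hh.
Every other individual is either homozygous by phenotype or has at least one consistent homozygous assignment, so the count is 2.

2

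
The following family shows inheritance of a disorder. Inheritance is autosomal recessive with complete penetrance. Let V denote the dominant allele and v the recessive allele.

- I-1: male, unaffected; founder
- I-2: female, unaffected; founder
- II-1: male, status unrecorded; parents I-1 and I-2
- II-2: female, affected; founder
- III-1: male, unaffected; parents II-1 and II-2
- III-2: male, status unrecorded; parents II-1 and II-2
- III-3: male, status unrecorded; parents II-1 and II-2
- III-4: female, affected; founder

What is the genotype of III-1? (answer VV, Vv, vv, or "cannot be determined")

From phenotype alone, III-1 is VV or Vv.
III-1 is unaffected so carries V and received v from II-2 (vv), so III-1 is Vv.

Vv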